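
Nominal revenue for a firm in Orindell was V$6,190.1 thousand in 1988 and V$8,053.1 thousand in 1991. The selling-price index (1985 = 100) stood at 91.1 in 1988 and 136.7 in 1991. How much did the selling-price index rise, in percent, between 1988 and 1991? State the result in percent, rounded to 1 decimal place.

Price-level change = 136.7 / 91.1 − 1 = 0.5005.

50.1%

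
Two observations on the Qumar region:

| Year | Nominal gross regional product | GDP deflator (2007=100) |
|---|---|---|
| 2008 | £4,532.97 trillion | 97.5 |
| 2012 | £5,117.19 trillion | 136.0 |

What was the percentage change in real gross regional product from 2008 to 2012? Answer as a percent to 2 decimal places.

-19.07%

Real gross regional product 2008 = 4532.97 / 0.975 = 4649.20.
Real gross regional product 2012 = 5117.19 / 1.360 = 3762.64.
Real growth = 3762.64 / 4649.20 − 1 = -0.1907.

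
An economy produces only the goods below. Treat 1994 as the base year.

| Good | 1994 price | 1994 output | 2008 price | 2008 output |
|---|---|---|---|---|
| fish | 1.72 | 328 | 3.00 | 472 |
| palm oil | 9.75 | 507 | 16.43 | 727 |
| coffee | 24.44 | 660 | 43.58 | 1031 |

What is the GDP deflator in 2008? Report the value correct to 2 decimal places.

Nominal GDP 2008 = 3.00·472 + 16.43·727 + 43.58·1031 = 58291.59.
Real GDP 2008 (at 1994 prices) = 1.72·472 + 9.75·727 + 24.44·1031 = 33097.73.
Deflator = Nominal/Real × 100 = 58291.59/33097.73 × 100 = 176.120.

176.12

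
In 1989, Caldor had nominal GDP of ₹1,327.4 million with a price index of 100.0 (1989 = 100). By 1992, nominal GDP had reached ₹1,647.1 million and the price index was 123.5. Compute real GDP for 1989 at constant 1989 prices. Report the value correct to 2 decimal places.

Real GDP = Nominal / (price index/100) = 1327.4 / 1.000 = 1327.40.

₹1,327.40 million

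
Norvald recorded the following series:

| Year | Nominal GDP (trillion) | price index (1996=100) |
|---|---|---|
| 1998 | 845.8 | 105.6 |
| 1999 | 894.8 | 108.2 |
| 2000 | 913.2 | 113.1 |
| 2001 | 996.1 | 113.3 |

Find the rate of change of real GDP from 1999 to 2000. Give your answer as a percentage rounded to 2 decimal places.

-2.37%

Real GDP 1999 = 894.8/1.082 = 826.99.
Real GDP 2000 = 913.2/1.131 = 807.43.
Change = 807.43/826.99 − 1 = -0.0237.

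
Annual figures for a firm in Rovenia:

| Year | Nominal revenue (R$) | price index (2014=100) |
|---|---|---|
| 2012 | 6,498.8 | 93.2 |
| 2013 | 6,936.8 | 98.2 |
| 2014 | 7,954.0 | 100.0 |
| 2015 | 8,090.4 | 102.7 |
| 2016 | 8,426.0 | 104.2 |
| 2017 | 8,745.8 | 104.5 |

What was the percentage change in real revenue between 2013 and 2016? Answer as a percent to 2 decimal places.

14.47%

Real revenue 2013 = 6936.8/0.982 = 7063.95.
Real revenue 2016 = 8426.0/1.042 = 8086.37.
Change = 8086.37/7063.95 − 1 = 0.1447.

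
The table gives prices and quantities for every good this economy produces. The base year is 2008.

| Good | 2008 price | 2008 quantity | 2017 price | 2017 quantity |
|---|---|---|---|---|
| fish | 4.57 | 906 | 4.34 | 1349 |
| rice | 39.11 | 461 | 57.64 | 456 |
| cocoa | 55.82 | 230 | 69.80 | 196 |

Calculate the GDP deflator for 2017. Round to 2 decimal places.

Nominal GDP 2017 = 4.34·1349 + 57.64·456 + 69.80·196 = 45819.30.
Real GDP 2017 (at 2008 prices) = 4.57·1349 + 39.11·456 + 55.82·196 = 34939.81.
Deflator = Nominal/Real × 100 = 45819.30/34939.81 × 100 = 131.138.

131.14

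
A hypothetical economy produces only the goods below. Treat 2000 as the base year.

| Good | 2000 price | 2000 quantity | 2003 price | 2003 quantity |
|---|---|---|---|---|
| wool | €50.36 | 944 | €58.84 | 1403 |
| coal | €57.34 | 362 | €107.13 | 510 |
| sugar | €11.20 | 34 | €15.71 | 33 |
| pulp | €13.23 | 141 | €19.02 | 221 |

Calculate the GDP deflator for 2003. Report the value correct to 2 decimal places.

Nominal GDP 2003 = 58.84·1403 + 107.13·510 + 15.71·33 + 19.02·221 = 141910.67.
Real GDP 2003 (at 2000 prices) = 50.36·1403 + 57.34·510 + 11.20·33 + 13.23·221 = 103191.91.
Deflator = Nominal/Real × 100 = 141910.67/103191.91 × 100 = 137.521.

137.52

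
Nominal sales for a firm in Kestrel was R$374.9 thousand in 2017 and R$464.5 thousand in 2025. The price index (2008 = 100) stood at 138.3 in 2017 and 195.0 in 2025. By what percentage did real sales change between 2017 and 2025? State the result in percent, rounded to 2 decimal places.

Real sales 2017 = 374.9 / 1.383 = 271.08.
Real sales 2025 = 464.5 / 1.950 = 238.21.
Real growth = 238.21 / 271.08 − 1 = -0.1213.

-12.13%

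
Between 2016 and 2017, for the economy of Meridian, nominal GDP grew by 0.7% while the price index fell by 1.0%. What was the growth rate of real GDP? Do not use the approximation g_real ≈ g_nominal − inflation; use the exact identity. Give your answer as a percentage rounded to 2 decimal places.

(1 + g_nom) = (1 + g_real)(1 + π), so g_real = 1.0070 / 0.9900 − 1 = 0.01717.

1.72%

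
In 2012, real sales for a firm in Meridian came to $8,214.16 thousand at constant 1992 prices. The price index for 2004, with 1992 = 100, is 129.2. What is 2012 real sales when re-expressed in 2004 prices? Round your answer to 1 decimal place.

Real sales in 2004 prices = Real sales in 1992 prices × (P_2004/P_1992) = 8214.16 × 1.292 = 10612.69.

$10,612.7 thousand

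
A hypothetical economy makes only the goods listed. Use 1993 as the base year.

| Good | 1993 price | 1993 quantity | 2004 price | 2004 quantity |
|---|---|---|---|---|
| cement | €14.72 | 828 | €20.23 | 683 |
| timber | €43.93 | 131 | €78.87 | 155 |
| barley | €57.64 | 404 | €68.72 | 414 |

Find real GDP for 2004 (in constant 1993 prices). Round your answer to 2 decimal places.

€40725.87

Real GDP 2004 = Σ (p_1993 × q_2004) = 14.72·683 + 43.93·155 + 57.64·414 = 40725.87.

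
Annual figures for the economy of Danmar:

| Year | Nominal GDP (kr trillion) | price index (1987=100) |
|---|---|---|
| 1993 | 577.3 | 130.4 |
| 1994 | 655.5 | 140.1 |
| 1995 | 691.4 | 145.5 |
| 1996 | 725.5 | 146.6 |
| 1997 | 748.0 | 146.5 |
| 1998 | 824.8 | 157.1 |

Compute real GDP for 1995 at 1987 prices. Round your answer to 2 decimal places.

Real GDP 1995 = 691.4 / 1.455 = 475.19.

kr 475.19 trillion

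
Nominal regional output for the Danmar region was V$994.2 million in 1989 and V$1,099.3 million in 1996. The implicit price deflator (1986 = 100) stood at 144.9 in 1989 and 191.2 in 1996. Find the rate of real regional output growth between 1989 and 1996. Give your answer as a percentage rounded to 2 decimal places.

Deflate each year: 1989 → 994.2/1.449 = 686.13; 1996 → 1099.3/1.912 = 574.95.
So real regional output changed by 574.95/686.13 − 1 = -0.1620, i.e. -16.20%.

-16.20%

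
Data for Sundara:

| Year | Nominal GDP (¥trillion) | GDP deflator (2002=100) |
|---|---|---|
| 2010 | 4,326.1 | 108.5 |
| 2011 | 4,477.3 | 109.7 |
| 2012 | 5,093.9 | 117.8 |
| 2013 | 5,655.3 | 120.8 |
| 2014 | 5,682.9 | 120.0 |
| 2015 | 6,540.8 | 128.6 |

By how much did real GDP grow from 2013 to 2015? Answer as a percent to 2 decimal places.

8.64%

Real GDP 2013 = 5655.3/1.208 = 4681.54.
Real GDP 2015 = 6540.8/1.286 = 5086.16.
Change = 5086.16/4681.54 − 1 = 0.0864.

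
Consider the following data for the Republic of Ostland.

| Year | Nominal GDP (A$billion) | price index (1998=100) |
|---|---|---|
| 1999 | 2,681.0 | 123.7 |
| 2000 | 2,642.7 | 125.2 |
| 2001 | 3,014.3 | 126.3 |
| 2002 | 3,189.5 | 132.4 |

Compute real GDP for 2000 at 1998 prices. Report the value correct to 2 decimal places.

Real GDP 2000 = 2642.7 / 1.252 = 2110.78.

A$2,110.78 billion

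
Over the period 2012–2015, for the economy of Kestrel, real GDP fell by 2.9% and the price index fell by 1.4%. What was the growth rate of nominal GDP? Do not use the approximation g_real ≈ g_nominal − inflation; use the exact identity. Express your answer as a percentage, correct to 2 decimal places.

-4.26%

(1 + g_nom) = (1 + g_real)(1 + π) = 0.9710 × 0.9860 = 0.95741.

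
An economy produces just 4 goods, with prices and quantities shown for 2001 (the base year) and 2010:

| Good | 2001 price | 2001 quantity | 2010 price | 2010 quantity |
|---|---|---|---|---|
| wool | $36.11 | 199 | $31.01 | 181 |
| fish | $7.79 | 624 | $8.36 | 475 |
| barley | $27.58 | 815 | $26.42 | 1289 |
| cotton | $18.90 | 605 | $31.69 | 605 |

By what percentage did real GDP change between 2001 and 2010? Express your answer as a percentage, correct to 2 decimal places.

24.50%

Real GDP 2001 = Nominal GDP 2001 = 36.11·199 + 7.79·624 + 27.58·815 + 18.90·605 = 45959.05.
Real GDP 2010 (at 2001 prices) = 36.11·181 + 7.79·475 + 27.58·1289 + 18.90·605 = 57221.28.
Real growth = 57221.28/45959.05 − 1 = 0.2450.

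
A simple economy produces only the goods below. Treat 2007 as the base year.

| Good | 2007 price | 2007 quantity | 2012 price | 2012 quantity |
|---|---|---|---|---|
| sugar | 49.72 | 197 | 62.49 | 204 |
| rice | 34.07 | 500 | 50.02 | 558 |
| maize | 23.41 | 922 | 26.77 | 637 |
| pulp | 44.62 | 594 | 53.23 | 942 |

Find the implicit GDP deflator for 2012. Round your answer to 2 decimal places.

Nominal GDP 2012 = 62.49·204 + 50.02·558 + 26.77·637 + 53.23·942 = 107854.27.
Real GDP 2012 (at 2007 prices) = 49.72·204 + 34.07·558 + 23.41·637 + 44.62·942 = 86098.15.
Deflator = Nominal/Real × 100 = 107854.27/86098.15 × 100 = 125.269.

125.27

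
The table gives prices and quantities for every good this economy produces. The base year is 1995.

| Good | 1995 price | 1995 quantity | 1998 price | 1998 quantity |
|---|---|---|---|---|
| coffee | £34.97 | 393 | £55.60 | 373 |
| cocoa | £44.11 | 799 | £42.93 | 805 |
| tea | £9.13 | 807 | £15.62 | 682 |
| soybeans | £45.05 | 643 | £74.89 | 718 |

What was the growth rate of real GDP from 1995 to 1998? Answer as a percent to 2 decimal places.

2.11%

Real GDP 1995 = Nominal GDP 1995 = 34.97·393 + 44.11·799 + 9.13·807 + 45.05·643 = 85322.16.
Real GDP 1998 (at 1995 prices) = 34.97·373 + 44.11·805 + 9.13·682 + 45.05·718 = 87124.92.
Real growth = 87124.92/85322.16 − 1 = 0.0211.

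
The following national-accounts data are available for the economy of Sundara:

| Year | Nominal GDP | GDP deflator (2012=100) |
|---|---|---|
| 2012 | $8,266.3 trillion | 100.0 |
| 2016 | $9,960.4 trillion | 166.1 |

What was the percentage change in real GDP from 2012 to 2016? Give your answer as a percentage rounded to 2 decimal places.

-27.46%

Real GDP 2012 = 8266.3 / 1.000 = 8266.30.
Real GDP 2016 = 9960.4 / 1.661 = 5996.63.
Real growth = 5996.63 / 8266.30 − 1 = -0.2746.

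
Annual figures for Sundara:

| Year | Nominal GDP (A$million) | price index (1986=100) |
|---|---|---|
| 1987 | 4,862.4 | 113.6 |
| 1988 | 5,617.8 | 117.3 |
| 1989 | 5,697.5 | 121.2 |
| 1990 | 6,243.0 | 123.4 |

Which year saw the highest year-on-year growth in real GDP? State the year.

1988: real = 5617.8/1.173 = 4789.26; growth vs 1987 (4280.28) = 11.89%.
1989: real = 5697.5/1.212 = 4700.91; growth vs 1988 (4789.26) = -1.84%.
1990: real = 6243.0/1.234 = 5059.16; growth vs 1989 (4700.91) = 7.62%.

1988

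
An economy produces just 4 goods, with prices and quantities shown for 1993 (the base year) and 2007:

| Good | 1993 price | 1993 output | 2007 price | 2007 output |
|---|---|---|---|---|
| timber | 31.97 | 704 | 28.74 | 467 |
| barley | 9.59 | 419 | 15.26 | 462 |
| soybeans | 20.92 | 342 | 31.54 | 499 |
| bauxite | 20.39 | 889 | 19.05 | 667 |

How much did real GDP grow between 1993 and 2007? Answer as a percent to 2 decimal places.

-16.23%

Real GDP 1993 = Nominal GDP 1993 = 31.97·704 + 9.59·419 + 20.92·342 + 20.39·889 = 51806.44.
Real GDP 2007 (at 1993 prices) = 31.97·467 + 9.59·462 + 20.92·499 + 20.39·667 = 43399.78.
Real growth = 43399.78/51806.44 − 1 = -0.1623.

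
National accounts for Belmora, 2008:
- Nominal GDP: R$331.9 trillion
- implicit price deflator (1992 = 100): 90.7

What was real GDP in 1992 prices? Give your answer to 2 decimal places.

Real GDP = Nominal / (implicit price deflator/100) = 331.9 / 0.907 = 365.93.

R$365.93 trillion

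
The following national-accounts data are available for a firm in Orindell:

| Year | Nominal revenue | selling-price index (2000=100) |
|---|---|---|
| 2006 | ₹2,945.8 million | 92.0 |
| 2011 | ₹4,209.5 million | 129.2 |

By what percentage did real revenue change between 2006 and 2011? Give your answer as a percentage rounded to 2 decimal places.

Deflate each year: 2006 → 2945.8/0.920 = 3201.96; 2011 → 4209.5/1.292 = 3258.13.
So real revenue changed by 3258.13/3201.96 − 1 = 0.0175, i.e. 1.75%.

1.75%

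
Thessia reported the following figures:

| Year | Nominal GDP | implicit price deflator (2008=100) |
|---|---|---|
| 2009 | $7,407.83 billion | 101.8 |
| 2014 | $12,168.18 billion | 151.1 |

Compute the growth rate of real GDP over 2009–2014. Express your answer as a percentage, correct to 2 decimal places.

Real GDP 2009 = 7407.83 / 1.018 = 7276.85.
Real GDP 2014 = 12168.18 / 1.511 = 8053.06.
Real growth = 8053.06 / 7276.85 − 1 = 0.1067.

10.67%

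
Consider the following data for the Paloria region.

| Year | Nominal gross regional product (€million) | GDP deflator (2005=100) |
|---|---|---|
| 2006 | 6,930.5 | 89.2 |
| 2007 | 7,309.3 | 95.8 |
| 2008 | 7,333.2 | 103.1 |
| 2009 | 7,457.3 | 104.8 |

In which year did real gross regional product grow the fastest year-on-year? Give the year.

2009

2007: real = 7309.3/0.958 = 7629.75; growth vs 2006 (7769.62) = -1.80%.
2008: real = 7333.2/1.031 = 7112.71; growth vs 2007 (7629.75) = -6.78%.
2009: real = 7457.3/1.048 = 7115.74; growth vs 2008 (7112.71) = 0.04%.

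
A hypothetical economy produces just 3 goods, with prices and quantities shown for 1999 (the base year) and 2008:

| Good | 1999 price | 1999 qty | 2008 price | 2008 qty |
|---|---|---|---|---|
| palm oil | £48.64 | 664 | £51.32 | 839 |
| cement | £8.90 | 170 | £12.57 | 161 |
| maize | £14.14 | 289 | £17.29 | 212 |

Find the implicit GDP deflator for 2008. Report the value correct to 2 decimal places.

107.75

Nominal GDP 2008 = 51.32·839 + 12.57·161 + 17.29·212 = 48746.73.
Real GDP 2008 (at 1999 prices) = 48.64·839 + 8.90·161 + 14.14·212 = 45239.54.
Deflator = Nominal/Real × 100 = 48746.73/45239.54 × 100 = 107.752.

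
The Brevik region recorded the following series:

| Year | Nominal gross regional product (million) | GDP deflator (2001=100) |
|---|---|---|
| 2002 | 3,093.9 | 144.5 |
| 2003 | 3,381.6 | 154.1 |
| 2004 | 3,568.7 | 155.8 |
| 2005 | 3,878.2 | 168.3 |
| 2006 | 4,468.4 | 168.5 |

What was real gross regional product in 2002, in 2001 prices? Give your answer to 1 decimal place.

2,141.1 million

Real gross regional product 2002 = 3093.9 / 1.445 = 2141.11.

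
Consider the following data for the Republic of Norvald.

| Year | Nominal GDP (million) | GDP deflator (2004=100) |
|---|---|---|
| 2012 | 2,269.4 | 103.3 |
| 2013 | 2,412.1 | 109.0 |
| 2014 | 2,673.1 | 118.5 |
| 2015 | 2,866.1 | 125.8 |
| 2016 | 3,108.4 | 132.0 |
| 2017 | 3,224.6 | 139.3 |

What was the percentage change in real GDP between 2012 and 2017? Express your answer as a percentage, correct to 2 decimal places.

Real GDP 2012 = 2269.4/1.033 = 2196.90.
Real GDP 2017 = 3224.6/1.393 = 2314.86.
Change = 2314.86/2196.90 − 1 = 0.0537.

5.37%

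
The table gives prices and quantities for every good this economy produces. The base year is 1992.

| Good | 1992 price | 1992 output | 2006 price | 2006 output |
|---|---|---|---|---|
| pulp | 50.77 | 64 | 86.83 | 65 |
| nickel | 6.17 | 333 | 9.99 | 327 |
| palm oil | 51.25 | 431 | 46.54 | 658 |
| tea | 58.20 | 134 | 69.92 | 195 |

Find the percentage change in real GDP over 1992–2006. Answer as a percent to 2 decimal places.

Real GDP 1992 = Nominal GDP 1992 = 50.77·64 + 6.17·333 + 51.25·431 + 58.20·134 = 35191.44.
Real GDP 2006 (at 1992 prices) = 50.77·65 + 6.17·327 + 51.25·658 + 58.20·195 = 50389.14.
Real growth = 50389.14/35191.44 − 1 = 0.4319.

43.19%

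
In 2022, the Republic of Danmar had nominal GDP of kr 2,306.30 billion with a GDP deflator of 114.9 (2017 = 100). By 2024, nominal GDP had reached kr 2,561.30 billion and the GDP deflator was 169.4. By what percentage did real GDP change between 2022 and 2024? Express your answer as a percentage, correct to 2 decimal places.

-24.67%

Deflate each year: 2022 → 2306.30/1.149 = 2007.22; 2024 → 2561.30/1.694 = 1511.98.
So real GDP changed by 1511.98/2007.22 − 1 = -0.2467, i.e. -24.67%.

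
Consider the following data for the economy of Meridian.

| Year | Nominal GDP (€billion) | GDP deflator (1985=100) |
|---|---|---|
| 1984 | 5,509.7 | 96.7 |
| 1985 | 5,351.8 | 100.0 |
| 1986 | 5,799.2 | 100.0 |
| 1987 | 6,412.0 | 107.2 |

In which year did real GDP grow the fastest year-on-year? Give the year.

1985: real = 5351.8/1.000 = 5351.80; growth vs 1984 (5697.72) = -6.07%.
1986: real = 5799.2/1.000 = 5799.20; growth vs 1985 (5351.80) = 8.36%.
1987: real = 6412.0/1.072 = 5981.34; growth vs 1986 (5799.20) = 3.14%.

1986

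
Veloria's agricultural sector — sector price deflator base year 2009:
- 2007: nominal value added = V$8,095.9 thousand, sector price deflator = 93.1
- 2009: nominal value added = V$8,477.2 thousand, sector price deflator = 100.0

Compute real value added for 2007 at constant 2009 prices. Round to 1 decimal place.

Real value added = Nominal / (sector price deflator/100) = 8095.9 / 0.931 = 8695.92.

V$8,695.9 thousand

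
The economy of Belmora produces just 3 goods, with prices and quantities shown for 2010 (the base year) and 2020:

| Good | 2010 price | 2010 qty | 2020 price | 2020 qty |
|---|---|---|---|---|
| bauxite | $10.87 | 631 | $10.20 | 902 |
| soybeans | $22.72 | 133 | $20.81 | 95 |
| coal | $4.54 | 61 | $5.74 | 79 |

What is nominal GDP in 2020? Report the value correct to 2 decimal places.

Nominal GDP 2020 = Σ (p_2020 × q_2020) = 10.20·902 + 20.81·95 + 5.74·79 = 11630.81.

$11630.81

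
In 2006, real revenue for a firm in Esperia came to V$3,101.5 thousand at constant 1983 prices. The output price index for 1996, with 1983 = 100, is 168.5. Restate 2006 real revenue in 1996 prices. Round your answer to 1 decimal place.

V$5,226.0 thousand

Real revenue in 1996 prices = Real revenue in 1983 prices × (P_1996/P_1983) = 3101.5 × 1.685 = 5226.03.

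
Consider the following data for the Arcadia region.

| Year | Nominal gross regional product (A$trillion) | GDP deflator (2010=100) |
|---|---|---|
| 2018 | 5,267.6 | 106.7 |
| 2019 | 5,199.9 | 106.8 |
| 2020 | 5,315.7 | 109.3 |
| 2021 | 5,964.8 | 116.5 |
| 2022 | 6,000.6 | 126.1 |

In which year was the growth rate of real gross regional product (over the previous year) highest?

2021

2019: real = 5199.9/1.068 = 4868.82; growth vs 2018 (4936.83) = -1.38%.
2020: real = 5315.7/1.093 = 4863.40; growth vs 2019 (4868.82) = -0.11%.
2021: real = 5964.8/1.165 = 5120.00; growth vs 2020 (4863.40) = 5.28%.
2022: real = 6000.6/1.261 = 4758.60; growth vs 2021 (5120.00) = -7.06%.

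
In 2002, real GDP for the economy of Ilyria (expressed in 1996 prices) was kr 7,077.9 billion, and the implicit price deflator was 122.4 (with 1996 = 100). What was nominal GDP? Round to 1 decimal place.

Nominal GDP = Real × (implicit price deflator/100) = 7077.9 × 1.224 = 8663.35.

kr 8,663.3 billion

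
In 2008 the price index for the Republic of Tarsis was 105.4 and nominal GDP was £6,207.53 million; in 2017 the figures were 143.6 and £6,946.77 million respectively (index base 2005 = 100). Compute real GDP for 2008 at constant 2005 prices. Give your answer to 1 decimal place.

£5,889.5 million

Real GDP = Nominal / (price index/100) = 6207.53 / 1.054 = 5889.50.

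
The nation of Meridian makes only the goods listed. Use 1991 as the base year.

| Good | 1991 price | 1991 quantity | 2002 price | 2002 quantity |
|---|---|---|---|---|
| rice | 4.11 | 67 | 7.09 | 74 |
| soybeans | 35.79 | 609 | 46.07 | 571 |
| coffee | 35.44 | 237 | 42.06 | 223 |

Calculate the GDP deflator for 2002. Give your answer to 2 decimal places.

Nominal GDP 2002 = 7.09·74 + 46.07·571 + 42.06·223 = 36210.01.
Real GDP 2002 (at 1991 prices) = 4.11·74 + 35.79·571 + 35.44·223 = 28643.35.
Deflator = Nominal/Real × 100 = 36210.01/28643.35 × 100 = 126.417.

126.42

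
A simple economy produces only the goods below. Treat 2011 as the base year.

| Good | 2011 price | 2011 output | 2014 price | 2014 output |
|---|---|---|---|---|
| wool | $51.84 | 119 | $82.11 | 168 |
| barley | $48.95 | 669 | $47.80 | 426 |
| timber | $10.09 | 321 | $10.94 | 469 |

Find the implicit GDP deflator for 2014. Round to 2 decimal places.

114.56

Nominal GDP 2014 = 82.11·168 + 47.80·426 + 10.94·469 = 39288.14.
Real GDP 2014 (at 2011 prices) = 51.84·168 + 48.95·426 + 10.09·469 = 34294.03.
Deflator = Nominal/Real × 100 = 39288.14/34294.03 × 100 = 114.563.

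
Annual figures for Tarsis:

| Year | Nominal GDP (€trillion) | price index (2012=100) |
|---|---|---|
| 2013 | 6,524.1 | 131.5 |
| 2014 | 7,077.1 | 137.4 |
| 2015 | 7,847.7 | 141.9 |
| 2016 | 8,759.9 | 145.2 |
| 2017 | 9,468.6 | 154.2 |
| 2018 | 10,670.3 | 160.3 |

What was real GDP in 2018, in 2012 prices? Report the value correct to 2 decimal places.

€6,656.46 trillion

Real GDP 2018 = 10670.3 / 1.603 = 6656.46.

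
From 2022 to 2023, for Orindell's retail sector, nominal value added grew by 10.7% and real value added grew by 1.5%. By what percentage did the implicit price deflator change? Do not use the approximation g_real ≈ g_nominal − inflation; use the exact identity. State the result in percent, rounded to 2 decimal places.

9.06%

(1 + g_nom) = (1 + g_real)(1 + π), so π = 1.1070 / 1.0150 − 1 = 0.09064.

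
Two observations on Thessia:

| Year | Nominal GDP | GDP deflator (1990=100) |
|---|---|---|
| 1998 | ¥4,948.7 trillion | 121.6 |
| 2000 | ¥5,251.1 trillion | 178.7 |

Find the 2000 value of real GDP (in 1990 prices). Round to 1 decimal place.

Real GDP = Nominal / (GDP deflator/100) = 5251.1 / 1.787 = 2938.50.

¥2,938.5 trillion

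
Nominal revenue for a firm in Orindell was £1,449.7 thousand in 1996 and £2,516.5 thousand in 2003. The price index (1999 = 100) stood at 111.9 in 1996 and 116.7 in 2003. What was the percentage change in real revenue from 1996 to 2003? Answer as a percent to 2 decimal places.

Real revenue 1996 = 1449.7 / 1.119 = 1295.53.
Real revenue 2003 = 2516.5 / 1.167 = 2156.38.
Real growth = 2156.38 / 1295.53 − 1 = 0.6645.

66.45%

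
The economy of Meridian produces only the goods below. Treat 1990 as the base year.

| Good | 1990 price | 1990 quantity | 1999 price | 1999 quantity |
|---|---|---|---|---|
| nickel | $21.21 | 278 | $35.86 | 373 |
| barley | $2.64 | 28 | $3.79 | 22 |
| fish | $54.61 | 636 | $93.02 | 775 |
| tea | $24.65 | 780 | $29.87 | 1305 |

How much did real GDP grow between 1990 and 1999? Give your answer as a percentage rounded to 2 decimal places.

Real GDP 1990 = Nominal GDP 1990 = 21.21·278 + 2.64·28 + 54.61·636 + 24.65·780 = 59929.26.
Real GDP 1999 (at 1990 prices) = 21.21·373 + 2.64·22 + 54.61·775 + 24.65·1305 = 82460.41.
Real growth = 82460.41/59929.26 − 1 = 0.3760.

37.60%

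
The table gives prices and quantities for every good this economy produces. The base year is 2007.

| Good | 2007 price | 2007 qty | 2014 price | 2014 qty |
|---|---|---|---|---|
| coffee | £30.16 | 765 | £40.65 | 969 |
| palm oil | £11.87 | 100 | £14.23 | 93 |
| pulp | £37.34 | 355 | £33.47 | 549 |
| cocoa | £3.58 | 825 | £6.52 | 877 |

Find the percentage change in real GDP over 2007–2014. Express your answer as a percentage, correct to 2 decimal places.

33.36%

Real GDP 2007 = Nominal GDP 2007 = 30.16·765 + 11.87·100 + 37.34·355 + 3.58·825 = 40468.60.
Real GDP 2014 (at 2007 prices) = 30.16·969 + 11.87·93 + 37.34·549 + 3.58·877 = 53968.27.
Real growth = 53968.27/40468.60 − 1 = 0.3336.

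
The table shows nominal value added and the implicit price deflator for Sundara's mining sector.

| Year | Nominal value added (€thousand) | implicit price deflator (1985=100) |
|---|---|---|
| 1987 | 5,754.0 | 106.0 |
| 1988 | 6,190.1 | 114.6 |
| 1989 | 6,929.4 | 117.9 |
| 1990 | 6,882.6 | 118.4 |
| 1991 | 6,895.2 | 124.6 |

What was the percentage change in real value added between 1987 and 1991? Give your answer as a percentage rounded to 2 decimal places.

1.94%

Real value added 1987 = 5754.0/1.060 = 5428.30.
Real value added 1991 = 6895.2/1.246 = 5533.87.
Change = 5533.87/5428.30 − 1 = 0.0194.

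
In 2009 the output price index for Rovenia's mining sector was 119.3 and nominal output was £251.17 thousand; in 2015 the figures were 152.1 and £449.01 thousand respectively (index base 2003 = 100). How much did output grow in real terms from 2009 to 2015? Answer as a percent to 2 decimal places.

40.22%

Deflate each year: 2009 → 251.17/1.193 = 210.54; 2015 → 449.01/1.521 = 295.21.
So real output changed by 295.21/210.54 − 1 = 0.4022, i.e. 40.22%.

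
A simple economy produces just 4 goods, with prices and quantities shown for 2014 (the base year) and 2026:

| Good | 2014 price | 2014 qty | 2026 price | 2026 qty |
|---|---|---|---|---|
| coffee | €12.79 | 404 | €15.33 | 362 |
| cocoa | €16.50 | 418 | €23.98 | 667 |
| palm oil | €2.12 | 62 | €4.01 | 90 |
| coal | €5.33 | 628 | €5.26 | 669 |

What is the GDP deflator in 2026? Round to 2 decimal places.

Nominal GDP 2026 = 15.33·362 + 23.98·667 + 4.01·90 + 5.26·669 = 25423.96.
Real GDP 2026 (at 2014 prices) = 12.79·362 + 16.50·667 + 2.12·90 + 5.33·669 = 19392.05.
Deflator = Nominal/Real × 100 = 25423.96/19392.05 × 100 = 131.105.

131.11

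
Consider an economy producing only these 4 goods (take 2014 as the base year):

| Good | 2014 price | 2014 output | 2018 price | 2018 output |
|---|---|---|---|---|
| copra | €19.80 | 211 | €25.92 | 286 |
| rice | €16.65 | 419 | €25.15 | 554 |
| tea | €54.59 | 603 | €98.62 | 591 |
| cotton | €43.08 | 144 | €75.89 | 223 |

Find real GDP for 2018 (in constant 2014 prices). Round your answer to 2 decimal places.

Real GDP 2018 = Σ (p_2014 × q_2018) = 19.80·286 + 16.65·554 + 54.59·591 + 43.08·223 = 56756.43.

€56756.43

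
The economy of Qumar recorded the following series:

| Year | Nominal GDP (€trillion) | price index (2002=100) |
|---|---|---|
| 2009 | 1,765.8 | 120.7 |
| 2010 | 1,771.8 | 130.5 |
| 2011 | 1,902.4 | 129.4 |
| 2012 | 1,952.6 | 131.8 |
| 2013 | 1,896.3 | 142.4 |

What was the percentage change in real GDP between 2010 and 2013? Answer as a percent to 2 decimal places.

Real GDP 2010 = 1771.8/1.305 = 1357.70.
Real GDP 2013 = 1896.3/1.424 = 1331.67.
Change = 1331.67/1357.70 − 1 = -0.0192.

-1.92%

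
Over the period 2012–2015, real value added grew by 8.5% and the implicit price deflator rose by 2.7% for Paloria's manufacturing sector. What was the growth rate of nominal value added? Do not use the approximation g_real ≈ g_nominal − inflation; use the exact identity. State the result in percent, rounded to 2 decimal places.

11.43%

(1 + g_nom) = (1 + g_real)(1 + π) = 1.0850 × 1.0270 = 1.11430.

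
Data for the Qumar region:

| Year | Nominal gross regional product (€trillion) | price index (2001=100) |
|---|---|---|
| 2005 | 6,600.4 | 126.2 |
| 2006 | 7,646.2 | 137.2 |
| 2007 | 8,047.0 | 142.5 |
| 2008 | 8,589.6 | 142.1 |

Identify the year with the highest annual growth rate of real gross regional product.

2006: real = 7646.2/1.372 = 5573.03; growth vs 2005 (5230.11) = 6.56%.
2007: real = 8047.0/1.425 = 5647.02; growth vs 2006 (5573.03) = 1.33%.
2008: real = 8589.6/1.421 = 6044.76; growth vs 2007 (5647.02) = 7.04%.

2008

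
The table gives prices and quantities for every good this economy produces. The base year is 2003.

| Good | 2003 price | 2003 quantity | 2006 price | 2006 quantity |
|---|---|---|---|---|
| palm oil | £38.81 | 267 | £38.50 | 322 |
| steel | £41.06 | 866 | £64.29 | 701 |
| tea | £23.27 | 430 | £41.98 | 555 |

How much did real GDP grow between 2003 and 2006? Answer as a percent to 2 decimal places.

Real GDP 2003 = Nominal GDP 2003 = 38.81·267 + 41.06·866 + 23.27·430 = 55926.33.
Real GDP 2006 (at 2003 prices) = 38.81·322 + 41.06·701 + 23.27·555 = 54194.73.
Real growth = 54194.73/55926.33 − 1 = -0.0310.

-3.10%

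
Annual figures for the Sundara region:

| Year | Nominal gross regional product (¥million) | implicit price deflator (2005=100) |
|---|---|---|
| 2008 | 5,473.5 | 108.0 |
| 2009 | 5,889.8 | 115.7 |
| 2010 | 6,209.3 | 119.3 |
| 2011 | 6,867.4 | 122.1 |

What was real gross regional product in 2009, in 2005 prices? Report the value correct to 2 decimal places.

Real gross regional product 2009 = 5889.8 / 1.157 = 5090.58.

¥5,090.58 million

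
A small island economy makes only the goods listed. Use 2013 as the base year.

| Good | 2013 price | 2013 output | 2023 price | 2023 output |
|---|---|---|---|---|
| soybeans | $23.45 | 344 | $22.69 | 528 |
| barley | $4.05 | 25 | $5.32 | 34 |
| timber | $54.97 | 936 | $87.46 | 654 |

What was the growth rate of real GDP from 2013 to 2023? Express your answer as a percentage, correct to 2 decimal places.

Real GDP 2013 = Nominal GDP 2013 = 23.45·344 + 4.05·25 + 54.97·936 = 59619.97.
Real GDP 2023 (at 2013 prices) = 23.45·528 + 4.05·34 + 54.97·654 = 48469.68.
Real growth = 48469.68/59619.97 − 1 = -0.1870.

-18.70%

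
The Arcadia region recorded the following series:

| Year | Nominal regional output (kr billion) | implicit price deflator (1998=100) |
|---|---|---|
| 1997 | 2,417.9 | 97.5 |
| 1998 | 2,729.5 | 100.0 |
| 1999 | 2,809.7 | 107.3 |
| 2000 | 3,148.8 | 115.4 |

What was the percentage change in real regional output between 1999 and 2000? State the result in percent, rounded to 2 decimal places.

Real regional output 1999 = 2809.7/1.073 = 2618.55.
Real regional output 2000 = 3148.8/1.154 = 2728.60.
Change = 2728.60/2618.55 − 1 = 0.0420.

4.20%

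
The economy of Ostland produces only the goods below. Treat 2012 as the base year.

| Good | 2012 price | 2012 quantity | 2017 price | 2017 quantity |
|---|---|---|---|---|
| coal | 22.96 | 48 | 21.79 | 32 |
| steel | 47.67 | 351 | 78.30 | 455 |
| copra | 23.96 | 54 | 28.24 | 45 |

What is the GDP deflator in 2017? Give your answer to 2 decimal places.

Nominal GDP 2017 = 21.79·32 + 78.30·455 + 28.24·45 = 37594.58.
Real GDP 2017 (at 2012 prices) = 22.96·32 + 47.67·455 + 23.96·45 = 23502.77.
Deflator = Nominal/Real × 100 = 37594.58/23502.77 × 100 = 159.958.

159.96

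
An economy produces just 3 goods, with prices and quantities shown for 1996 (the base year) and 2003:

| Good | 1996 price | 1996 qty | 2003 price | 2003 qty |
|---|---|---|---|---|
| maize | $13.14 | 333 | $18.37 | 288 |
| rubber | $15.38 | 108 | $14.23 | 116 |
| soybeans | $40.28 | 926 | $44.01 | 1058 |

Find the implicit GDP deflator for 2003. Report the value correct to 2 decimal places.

111.04

Nominal GDP 2003 = 18.37·288 + 14.23·116 + 44.01·1058 = 53503.82.
Real GDP 2003 (at 1996 prices) = 13.14·288 + 15.38·116 + 40.28·1058 = 48184.64.
Deflator = Nominal/Real × 100 = 53503.82/48184.64 × 100 = 111.039.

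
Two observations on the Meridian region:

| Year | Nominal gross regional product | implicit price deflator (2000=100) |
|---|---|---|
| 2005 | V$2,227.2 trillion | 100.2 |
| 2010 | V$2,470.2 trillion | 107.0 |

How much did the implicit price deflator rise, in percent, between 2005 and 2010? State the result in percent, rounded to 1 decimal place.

6.8%

Price-level change = 107.0 / 100.2 − 1 = 0.0679.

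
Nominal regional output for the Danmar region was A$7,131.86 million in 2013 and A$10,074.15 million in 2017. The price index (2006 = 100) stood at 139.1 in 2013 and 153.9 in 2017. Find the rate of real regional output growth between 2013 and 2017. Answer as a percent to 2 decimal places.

Real regional output 2013 = 7131.86 / 1.391 = 5127.15.
Real regional output 2017 = 10074.15 / 1.539 = 6545.91.
Real growth = 6545.91 / 5127.15 − 1 = 0.2767.

27.67%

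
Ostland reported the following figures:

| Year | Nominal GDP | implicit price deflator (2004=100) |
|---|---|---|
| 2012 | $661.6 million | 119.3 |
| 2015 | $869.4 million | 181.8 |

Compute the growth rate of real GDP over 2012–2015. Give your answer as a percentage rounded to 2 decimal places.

-13.77%

Real GDP 2012 = 661.6 / 1.193 = 554.57.
Real GDP 2015 = 869.4 / 1.818 = 478.22.
Real growth = 478.22 / 554.57 − 1 = -0.1377.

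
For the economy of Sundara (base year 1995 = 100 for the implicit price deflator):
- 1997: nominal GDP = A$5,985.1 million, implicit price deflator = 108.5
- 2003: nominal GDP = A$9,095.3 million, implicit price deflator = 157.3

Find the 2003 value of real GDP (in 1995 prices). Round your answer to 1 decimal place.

Real GDP = Nominal / (implicit price deflator/100) = 9095.3 / 1.573 = 5782.14.

A$5,782.1 million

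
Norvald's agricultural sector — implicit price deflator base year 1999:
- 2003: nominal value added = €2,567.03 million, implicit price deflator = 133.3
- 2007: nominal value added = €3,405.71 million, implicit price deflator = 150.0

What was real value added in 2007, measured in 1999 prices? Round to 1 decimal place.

€2,270.5 million

Real value added = Nominal / (implicit price deflator/100) = 3405.71 / 1.500 = 2270.47.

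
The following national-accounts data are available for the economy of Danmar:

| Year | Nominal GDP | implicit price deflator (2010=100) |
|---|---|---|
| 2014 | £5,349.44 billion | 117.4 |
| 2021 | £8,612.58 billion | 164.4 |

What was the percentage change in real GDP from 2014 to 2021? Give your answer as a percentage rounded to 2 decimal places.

Deflate each year: 2014 → 5349.44/1.174 = 4556.59; 2021 → 8612.58/1.644 = 5238.80.
So real GDP changed by 5238.80/4556.59 − 1 = 0.1497, i.e. 14.97%.

14.97%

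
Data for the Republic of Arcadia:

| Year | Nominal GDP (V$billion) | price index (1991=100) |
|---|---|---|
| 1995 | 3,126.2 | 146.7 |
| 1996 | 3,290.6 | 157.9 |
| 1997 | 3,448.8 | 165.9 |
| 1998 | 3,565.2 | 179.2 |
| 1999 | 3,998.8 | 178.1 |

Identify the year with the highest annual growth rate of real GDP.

1996: real = 3290.6/1.579 = 2083.98; growth vs 1995 (2131.02) = -2.21%.
1997: real = 3448.8/1.659 = 2078.84; growth vs 1996 (2083.98) = -0.25%.
1998: real = 3565.2/1.792 = 1989.51; growth vs 1997 (2078.84) = -4.30%.
1999: real = 3998.8/1.781 = 2245.26; growth vs 1998 (1989.51) = 12.85%.

1999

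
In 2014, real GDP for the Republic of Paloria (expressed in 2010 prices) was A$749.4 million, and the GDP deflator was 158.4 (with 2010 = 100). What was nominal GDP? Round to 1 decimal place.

Nominal GDP = Real × (GDP deflator/100) = 749.4 × 1.584 = 1187.05.

A$1,187.0 million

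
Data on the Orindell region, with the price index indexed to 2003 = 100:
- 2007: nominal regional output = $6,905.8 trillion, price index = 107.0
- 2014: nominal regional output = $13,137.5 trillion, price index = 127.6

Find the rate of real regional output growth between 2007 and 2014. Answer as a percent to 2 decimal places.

59.53%

Real regional output 2007 = 6905.8 / 1.070 = 6454.02.
Real regional output 2014 = 13137.5 / 1.276 = 10295.85.
Real growth = 10295.85 / 6454.02 − 1 = 0.5953.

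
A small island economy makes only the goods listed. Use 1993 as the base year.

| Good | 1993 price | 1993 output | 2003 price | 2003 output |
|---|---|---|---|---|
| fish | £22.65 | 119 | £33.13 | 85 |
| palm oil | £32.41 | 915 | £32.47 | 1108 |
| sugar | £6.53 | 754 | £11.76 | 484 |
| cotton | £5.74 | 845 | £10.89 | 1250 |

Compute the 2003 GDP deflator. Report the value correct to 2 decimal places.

120.61

Nominal GDP 2003 = 33.13·85 + 32.47·1108 + 11.76·484 + 10.89·1250 = 58097.15.
Real GDP 2003 (at 1993 prices) = 22.65·85 + 32.41·1108 + 6.53·484 + 5.74·1250 = 48171.05.
Deflator = Nominal/Real × 100 = 58097.15/48171.05 × 100 = 120.606.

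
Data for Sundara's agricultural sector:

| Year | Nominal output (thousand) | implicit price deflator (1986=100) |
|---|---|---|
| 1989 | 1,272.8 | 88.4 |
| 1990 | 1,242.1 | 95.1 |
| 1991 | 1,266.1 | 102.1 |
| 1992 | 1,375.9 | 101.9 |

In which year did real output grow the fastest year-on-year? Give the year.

1990: real = 1242.1/0.951 = 1306.10; growth vs 1989 (1439.82) = -9.29%.
1991: real = 1266.1/1.021 = 1240.06; growth vs 1990 (1306.10) = -5.06%.
1992: real = 1375.9/1.019 = 1350.25; growth vs 1991 (1240.06) = 8.89%.

1992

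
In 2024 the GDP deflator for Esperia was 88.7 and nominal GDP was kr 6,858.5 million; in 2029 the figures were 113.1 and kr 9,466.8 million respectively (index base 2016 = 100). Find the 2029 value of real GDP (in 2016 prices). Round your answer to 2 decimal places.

Real GDP = Nominal / (GDP deflator/100) = 9466.8 / 1.131 = 8370.29.

kr 8,370.29 million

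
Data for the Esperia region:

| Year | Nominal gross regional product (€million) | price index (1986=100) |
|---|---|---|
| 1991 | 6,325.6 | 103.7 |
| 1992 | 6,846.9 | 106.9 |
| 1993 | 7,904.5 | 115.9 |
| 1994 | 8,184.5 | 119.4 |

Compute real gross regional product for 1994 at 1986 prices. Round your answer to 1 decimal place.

Real gross regional product 1994 = 8184.5 / 1.194 = 6854.69.

€6,854.7 million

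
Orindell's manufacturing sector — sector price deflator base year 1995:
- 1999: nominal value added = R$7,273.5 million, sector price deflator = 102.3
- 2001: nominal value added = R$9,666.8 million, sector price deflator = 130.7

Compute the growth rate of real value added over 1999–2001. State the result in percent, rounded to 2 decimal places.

Real value added 1999 = 7273.5 / 1.023 = 7109.97.
Real value added 2001 = 9666.8 / 1.307 = 7396.17.
Real growth = 7396.17 / 7109.97 − 1 = 0.0403.

4.03%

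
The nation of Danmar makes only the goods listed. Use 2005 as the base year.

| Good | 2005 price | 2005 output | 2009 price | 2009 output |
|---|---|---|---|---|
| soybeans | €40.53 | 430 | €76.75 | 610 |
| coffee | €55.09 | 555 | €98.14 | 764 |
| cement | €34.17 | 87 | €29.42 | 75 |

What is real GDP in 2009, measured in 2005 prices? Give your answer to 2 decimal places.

€69374.81

Real GDP 2009 = Σ (p_2005 × q_2009) = 40.53·610 + 55.09·764 + 34.17·75 = 69374.81.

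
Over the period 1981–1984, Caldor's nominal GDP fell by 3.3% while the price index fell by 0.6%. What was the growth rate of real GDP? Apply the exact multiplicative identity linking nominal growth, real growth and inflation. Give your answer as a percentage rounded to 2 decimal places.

(1 + g_nom) = (1 + g_real)(1 + π), so g_real = 0.9670 / 0.9940 − 1 = -0.02716.

-2.72%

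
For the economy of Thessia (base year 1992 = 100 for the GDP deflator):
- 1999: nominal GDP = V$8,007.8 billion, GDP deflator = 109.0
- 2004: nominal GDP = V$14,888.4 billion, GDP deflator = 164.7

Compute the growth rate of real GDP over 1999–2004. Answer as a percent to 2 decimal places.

Deflate each year: 1999 → 8007.8/1.090 = 7346.61; 2004 → 14888.4/1.647 = 9039.71.
So real GDP changed by 9039.71/7346.61 − 1 = 0.2305, i.e. 23.05%.

23.05%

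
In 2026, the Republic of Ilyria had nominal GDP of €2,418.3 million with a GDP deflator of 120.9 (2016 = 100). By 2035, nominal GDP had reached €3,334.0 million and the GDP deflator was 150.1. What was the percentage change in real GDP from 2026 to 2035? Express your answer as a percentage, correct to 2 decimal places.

11.05%

Deflate each year: 2026 → 2418.3/1.209 = 2000.25; 2035 → 3334.0/1.501 = 2221.19.
So real GDP changed by 2221.19/2000.25 − 1 = 0.1105, i.e. 11.05%.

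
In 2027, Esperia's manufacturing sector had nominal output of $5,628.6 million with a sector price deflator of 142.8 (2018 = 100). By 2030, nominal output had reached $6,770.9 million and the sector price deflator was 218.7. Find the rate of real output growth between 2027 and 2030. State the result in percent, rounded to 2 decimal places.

Real output 2027 = 5628.6 / 1.428 = 3941.60.
Real output 2030 = 6770.9 / 2.187 = 3095.98.
Real growth = 3095.98 / 3941.60 − 1 = -0.2145.

-21.45%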